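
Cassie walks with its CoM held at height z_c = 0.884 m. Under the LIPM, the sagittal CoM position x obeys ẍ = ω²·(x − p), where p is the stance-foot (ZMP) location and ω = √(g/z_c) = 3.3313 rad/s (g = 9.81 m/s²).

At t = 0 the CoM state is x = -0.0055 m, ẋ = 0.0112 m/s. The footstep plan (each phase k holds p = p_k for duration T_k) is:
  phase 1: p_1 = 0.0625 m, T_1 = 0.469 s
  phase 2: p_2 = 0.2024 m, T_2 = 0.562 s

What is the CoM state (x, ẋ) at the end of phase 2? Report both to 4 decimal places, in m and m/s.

phase 1: p=0.0625, T=0.469, ωT=1.562380, cosh=2.489898, sinh=2.280261; start (x,ẋ)=(-0.005500, 0.011200) → end (x,ẋ)=(-0.099147, -0.488657)
phase 2: p=0.2024, T=0.562, ωT=1.872191, cosh=3.328156, sinh=3.174369; start (x,ẋ)=(-0.099147, -0.488657) → end (x,ẋ)=(-1.266832, -4.815116)

x = -1.2668, ẋ = -4.8151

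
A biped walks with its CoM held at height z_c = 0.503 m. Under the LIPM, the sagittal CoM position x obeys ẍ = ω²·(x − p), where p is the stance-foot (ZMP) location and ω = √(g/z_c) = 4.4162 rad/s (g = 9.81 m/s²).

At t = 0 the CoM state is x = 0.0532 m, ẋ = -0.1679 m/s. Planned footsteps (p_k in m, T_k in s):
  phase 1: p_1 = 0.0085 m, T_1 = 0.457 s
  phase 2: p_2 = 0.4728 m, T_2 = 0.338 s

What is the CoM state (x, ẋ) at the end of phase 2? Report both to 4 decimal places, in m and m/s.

x = -0.4991, ẋ = -3.8423

phase 1: p=0.0085, T=0.457, ωT=2.018203, cosh=3.828844, sinh=3.695950; start (x,ẋ)=(0.053200, -0.167900) → end (x,ẋ)=(0.039133, 0.086733)
phase 2: p=0.4728, T=0.338, ωT=1.492676, cosh=2.336877, sinh=2.112106; start (x,ẋ)=(0.039133, 0.086733) → end (x,ẋ)=(-0.499146, -3.842342)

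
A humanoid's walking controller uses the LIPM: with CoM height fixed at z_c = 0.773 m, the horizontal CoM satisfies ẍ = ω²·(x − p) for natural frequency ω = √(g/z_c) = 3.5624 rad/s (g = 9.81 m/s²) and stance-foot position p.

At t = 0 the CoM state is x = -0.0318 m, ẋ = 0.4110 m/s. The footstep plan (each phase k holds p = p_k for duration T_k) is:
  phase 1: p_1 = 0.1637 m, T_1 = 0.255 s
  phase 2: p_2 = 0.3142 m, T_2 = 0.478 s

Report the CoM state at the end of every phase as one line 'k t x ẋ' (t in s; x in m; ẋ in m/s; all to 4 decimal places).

phase 1: p=0.1637, T=0.255, ωT=0.908412, cosh=1.441772, sinh=1.038608; start (x,ẋ)=(-0.031800, 0.411000) → end (x,ẋ)=(0.001659, -0.130770)
phase 2: p=0.3142, T=0.478, ωT=1.702827, cosh=2.835807, sinh=2.653639; start (x,ẋ)=(0.001659, -0.130770) → end (x,ẋ)=(-0.669515, -3.325383)

1 0.2550 0.0017 -0.1308
2 0.7330 -0.6695 -3.3254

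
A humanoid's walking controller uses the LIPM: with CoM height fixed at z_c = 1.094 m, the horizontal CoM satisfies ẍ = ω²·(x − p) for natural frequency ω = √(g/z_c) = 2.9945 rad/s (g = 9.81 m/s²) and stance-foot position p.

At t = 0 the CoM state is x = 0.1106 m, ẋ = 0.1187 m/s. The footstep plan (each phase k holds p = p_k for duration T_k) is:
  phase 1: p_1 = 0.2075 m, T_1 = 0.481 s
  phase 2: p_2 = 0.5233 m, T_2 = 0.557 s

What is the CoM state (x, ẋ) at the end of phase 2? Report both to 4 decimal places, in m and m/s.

phase 1: p=0.2075, T=0.481, ωT=1.440354, cosh=2.229518, sinh=1.992674; start (x,ẋ)=(0.110600, 0.118700) → end (x,ẋ)=(0.070448, -0.313565)
phase 2: p=0.5233, T=0.557, ωT=1.667937, cosh=2.744927, sinh=2.556291; start (x,ẋ)=(0.070448, -0.313565) → end (x,ẋ)=(-0.987424, -4.327209)

x = -0.9874, ẋ = -4.3272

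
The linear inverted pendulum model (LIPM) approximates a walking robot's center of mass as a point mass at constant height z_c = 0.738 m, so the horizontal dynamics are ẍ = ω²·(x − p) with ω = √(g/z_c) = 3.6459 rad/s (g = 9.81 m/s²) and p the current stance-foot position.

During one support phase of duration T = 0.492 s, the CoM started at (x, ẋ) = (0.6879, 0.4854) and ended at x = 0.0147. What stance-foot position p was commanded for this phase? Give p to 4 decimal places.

p = 1.1964

ωT = 3.6459·0.492 = 1.793783; cosh(ωT) = 3.089241, sinh(ωT) = 2.922911
x(T) = p + (x₀−p)·cosh(ωT) + (ẋ₀/ω)·sinh(ωT) ⇒ p·(1 − cosh) = x(T) − x₀·cosh − (ẋ₀/ω)·sinh
numerator   = 0.0147 − (0.6879)·3.089241 − (0.4854/3.6459)·2.922911 = -2.499533
denominator = 1 − 3.089241 = -2.089241
p = -2.499533 / -2.089241 = 1.1964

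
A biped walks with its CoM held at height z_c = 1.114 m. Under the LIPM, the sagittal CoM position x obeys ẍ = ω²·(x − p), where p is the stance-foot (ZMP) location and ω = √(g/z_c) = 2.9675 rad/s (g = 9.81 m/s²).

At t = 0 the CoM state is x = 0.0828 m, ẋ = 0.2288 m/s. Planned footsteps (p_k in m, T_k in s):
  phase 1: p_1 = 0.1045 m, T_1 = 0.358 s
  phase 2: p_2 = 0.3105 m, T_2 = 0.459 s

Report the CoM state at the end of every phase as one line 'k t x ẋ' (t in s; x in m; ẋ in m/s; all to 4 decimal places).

phase 1: p=0.1045, T=0.358, ωT=1.062365, cosh=1.619421, sinh=1.273784; start (x,ẋ)=(0.082800, 0.228800) → end (x,ẋ)=(0.167570, 0.288499)
phase 2: p=0.3105, T=0.459, ωT=1.362082, cosh=2.080221, sinh=1.824094; start (x,ẋ)=(0.167570, 0.288499) → end (x,ẋ)=(0.190511, -0.173540)

1 0.3580 0.1676 0.2885
2 0.8170 0.1905 -0.1735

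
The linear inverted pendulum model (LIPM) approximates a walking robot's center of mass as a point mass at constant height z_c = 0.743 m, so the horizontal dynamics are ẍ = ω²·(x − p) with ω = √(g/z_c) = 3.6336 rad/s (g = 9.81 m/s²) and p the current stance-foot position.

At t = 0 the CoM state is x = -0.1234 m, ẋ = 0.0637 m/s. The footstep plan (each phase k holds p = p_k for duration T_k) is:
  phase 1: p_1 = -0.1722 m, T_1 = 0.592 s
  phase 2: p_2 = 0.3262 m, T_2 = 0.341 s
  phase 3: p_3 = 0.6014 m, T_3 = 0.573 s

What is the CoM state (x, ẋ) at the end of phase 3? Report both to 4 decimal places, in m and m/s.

phase 1: p=-0.1722, T=0.592, ωT=2.151091, cosh=4.355294, sinh=4.238937; start (x,ẋ)=(-0.123400, 0.063700) → end (x,ẋ)=(0.114650, 1.029079)
phase 2: p=0.3262, T=0.341, ωT=1.239058, cosh=1.871008, sinh=1.581351; start (x,ẋ)=(0.114650, 1.029079) → end (x,ẋ)=(0.378247, 0.709852)
phase 3: p=0.6014, T=0.573, ωT=2.082053, cosh=4.072796, sinh=3.948122; start (x,ẋ)=(0.378247, 0.709852) → end (x,ẋ)=(0.463838, -0.310252)

x = 0.4638, ẋ = -0.3103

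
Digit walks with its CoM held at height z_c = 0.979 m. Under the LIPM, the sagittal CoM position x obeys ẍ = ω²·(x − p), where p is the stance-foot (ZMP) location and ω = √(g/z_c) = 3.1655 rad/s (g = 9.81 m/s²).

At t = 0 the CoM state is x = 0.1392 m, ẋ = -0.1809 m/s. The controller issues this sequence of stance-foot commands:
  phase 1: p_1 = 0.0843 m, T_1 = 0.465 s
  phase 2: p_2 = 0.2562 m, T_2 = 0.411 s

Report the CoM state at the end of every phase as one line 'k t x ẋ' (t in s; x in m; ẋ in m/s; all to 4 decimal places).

phase 1: p=0.0843, T=0.465, ωT=1.471958, cosh=2.293616, sinh=2.064141; start (x,ẋ)=(0.139200, -0.180900) → end (x,ẋ)=(0.092259, -0.056197)
phase 2: p=0.2562, T=0.411, ωT=1.301020, cosh=1.972648, sinh=1.700395; start (x,ẋ)=(0.092259, -0.056197) → end (x,ẋ)=(-0.097384, -0.993283)

1 0.4650 0.0923 -0.0562
2 0.8760 -0.0974 -0.9933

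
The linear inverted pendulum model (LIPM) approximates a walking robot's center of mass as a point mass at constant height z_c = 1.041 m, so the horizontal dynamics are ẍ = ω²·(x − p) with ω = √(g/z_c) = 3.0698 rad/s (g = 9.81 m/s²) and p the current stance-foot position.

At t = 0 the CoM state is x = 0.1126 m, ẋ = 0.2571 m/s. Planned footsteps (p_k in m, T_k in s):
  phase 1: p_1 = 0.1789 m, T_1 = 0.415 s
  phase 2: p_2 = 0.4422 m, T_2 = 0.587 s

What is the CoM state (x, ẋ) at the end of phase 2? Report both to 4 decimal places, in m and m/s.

x = -0.1919, ẋ = -1.7920

phase 1: p=0.1789, T=0.415, ωT=1.273967, cosh=1.927363, sinh=1.647643; start (x,ẋ)=(0.112600, 0.257100) → end (x,ẋ)=(0.189108, 0.160184)
phase 2: p=0.4422, T=0.587, ωT=1.801973, cosh=3.113283, sinh=2.948310; start (x,ẋ)=(0.189108, 0.160184) → end (x,ẋ)=(-0.191902, -1.791965)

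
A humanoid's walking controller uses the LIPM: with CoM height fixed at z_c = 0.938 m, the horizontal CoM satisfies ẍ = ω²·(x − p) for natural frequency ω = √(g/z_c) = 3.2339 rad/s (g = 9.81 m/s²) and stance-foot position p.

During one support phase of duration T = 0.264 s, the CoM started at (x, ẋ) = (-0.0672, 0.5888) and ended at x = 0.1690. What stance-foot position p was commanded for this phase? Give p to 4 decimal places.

ωT = 3.2339·0.264 = 0.853750; cosh(ωT) = 1.387126, sinh(ωT) = 0.961310
x(T) = p + (x₀−p)·cosh(ωT) + (ẋ₀/ω)·sinh(ωT) ⇒ p·(1 − cosh) = x(T) − x₀·cosh − (ẋ₀/ω)·sinh
numerator   = 0.1690 − (-0.0672)·1.387126 − (0.5888/3.2339)·0.961310 = 0.087188
denominator = 1 − 1.387126 = -0.387126
p = 0.087188 / -0.387126 = -0.2252

p = -0.2252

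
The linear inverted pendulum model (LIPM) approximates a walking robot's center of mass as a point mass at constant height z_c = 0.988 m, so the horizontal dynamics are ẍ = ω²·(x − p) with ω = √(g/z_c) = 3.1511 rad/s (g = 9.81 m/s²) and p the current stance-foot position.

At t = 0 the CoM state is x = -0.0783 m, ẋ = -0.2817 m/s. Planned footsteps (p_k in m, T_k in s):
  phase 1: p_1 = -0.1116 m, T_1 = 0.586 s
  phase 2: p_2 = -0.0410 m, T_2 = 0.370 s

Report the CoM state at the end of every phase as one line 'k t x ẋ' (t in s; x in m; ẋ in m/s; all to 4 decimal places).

phase 1: p=-0.1116, T=0.586, ωT=1.846545, cosh=3.247832, sinh=3.090050; start (x,ẋ)=(-0.078300, -0.281700) → end (x,ẋ)=(-0.279690, -0.590670)
phase 2: p=-0.0410, T=0.370, ωT=1.165907, cosh=1.760236, sinh=1.448596; start (x,ẋ)=(-0.279690, -0.590670) → end (x,ẋ)=(-0.732688, -2.129258)

1 0.5860 -0.2797 -0.5907
2 0.9560 -0.7327 -2.1293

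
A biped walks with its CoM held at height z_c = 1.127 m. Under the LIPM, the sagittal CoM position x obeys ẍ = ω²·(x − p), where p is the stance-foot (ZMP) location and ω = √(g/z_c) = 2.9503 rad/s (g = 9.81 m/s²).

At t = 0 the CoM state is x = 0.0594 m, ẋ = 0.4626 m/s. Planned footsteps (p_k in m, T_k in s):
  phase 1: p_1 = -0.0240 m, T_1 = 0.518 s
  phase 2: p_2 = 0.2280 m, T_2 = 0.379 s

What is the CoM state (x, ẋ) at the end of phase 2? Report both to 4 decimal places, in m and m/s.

phase 1: p=-0.0240, T=0.518, ωT=1.528255, cosh=2.413520, sinh=2.196607; start (x,ẋ)=(0.059400, 0.462600) → end (x,ẋ)=(0.521710, 1.656981)
phase 2: p=0.2280, T=0.379, ωT=1.118164, cosh=1.693055, sinh=1.366176; start (x,ẋ)=(0.521710, 1.656981) → end (x,ẋ)=(1.492555, 3.989197)

x = 1.4926, ẋ = 3.9892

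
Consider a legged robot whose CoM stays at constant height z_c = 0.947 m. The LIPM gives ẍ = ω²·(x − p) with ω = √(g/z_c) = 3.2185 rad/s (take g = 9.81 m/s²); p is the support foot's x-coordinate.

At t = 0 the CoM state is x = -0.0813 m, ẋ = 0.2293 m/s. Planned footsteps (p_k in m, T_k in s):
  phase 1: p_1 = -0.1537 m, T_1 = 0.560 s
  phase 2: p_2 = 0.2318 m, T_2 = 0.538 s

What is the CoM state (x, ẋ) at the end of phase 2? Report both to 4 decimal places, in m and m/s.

x = 1.5692, ẋ = 4.5241

phase 1: p=-0.1537, T=0.560, ωT=1.802360, cosh=3.114425, sinh=2.949516; start (x,ẋ)=(-0.081300, 0.229300) → end (x,ẋ)=(0.281921, 1.401432)
phase 2: p=0.2318, T=0.538, ωT=1.731553, cosh=2.913215, sinh=2.736206; start (x,ẋ)=(0.281921, 1.401432) → end (x,ẋ)=(1.569239, 4.524061)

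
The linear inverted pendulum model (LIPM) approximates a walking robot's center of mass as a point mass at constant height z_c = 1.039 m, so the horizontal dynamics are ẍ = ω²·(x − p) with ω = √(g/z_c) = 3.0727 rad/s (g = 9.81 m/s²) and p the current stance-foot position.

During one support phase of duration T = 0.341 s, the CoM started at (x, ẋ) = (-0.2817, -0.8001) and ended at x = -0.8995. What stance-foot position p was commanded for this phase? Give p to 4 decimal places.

ωT = 3.0727·0.341 = 1.047791; cosh(ωT) = 1.601028, sinh(ωT) = 1.250316
x(T) = p + (x₀−p)·cosh(ωT) + (ẋ₀/ω)·sinh(ωT) ⇒ p·(1 − cosh) = x(T) − x₀·cosh − (ẋ₀/ω)·sinh
numerator   = -0.8995 − (-0.2817)·1.601028 − (-0.8001/3.0727)·1.250316 = -0.122921
denominator = 1 − 1.601028 = -0.601028
p = -0.122921 / -0.601028 = 0.2045

p = 0.2045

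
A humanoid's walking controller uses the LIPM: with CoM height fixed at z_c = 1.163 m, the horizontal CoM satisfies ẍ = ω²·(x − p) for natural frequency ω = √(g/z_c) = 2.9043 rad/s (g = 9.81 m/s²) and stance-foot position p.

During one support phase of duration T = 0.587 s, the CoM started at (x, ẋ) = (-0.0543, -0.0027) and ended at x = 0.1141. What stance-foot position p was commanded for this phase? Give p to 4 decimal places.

p = -0.1471

ωT = 2.9043·0.587 = 1.704824; cosh(ωT) = 2.841111, sinh(ωT) = 2.659307
x(T) = p + (x₀−p)·cosh(ωT) + (ẋ₀/ω)·sinh(ωT) ⇒ p·(1 − cosh) = x(T) − x₀·cosh − (ẋ₀/ω)·sinh
numerator   = 0.1141 − (-0.0543)·2.841111 − (-0.0027/2.9043)·2.659307 = 0.270845
denominator = 1 − 2.841111 = -1.841111
p = 0.270845 / -1.841111 = -0.1471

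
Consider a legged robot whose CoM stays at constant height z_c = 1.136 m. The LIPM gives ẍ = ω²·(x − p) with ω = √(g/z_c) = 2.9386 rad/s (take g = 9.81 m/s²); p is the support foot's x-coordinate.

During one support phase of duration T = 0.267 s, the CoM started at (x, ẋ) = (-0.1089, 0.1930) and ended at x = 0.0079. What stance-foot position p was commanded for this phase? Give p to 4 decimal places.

p = -0.2936

ωT = 2.9386·0.267 = 0.784606; cosh(ωT) = 1.323922, sinh(ωT) = 0.867622
x(T) = p + (x₀−p)·cosh(ωT) + (ẋ₀/ω)·sinh(ωT) ⇒ p·(1 − cosh) = x(T) − x₀·cosh − (ẋ₀/ω)·sinh
numerator   = 0.0079 − (-0.1089)·1.323922 − (0.1930/2.9386)·0.867622 = 0.095092
denominator = 1 − 1.323922 = -0.323922
p = 0.095092 / -0.323922 = -0.2936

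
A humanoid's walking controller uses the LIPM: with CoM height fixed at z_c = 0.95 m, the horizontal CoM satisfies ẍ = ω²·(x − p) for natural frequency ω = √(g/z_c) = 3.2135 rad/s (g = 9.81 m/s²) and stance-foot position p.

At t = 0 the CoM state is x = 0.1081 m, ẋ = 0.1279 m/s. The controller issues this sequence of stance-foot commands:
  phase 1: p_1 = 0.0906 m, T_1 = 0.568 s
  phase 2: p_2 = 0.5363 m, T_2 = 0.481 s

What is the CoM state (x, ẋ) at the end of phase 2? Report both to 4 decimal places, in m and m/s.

phase 1: p=0.0906, T=0.568, ωT=1.825268, cosh=3.182816, sinh=3.021642; start (x,ẋ)=(0.108100, 0.127900) → end (x,ẋ)=(0.266563, 0.577008)
phase 2: p=0.5363, T=0.481, ωT=1.545693, cosh=2.452194, sinh=2.239030; start (x,ẋ)=(0.266563, 0.577008) → end (x,ẋ)=(0.276888, -0.525854)

x = 0.2769, ẋ = -0.5259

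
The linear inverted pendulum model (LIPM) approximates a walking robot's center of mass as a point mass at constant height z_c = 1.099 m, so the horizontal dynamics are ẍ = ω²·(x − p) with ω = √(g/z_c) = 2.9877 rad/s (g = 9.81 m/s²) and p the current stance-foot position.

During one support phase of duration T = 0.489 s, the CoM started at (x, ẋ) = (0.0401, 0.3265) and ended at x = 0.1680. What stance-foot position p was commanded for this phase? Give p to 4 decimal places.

ωT = 2.9877·0.489 = 1.460985; cosh(ωT) = 2.271106, sinh(ωT) = 2.039098
x(T) = p + (x₀−p)·cosh(ωT) + (ẋ₀/ω)·sinh(ωT) ⇒ p·(1 − cosh) = x(T) − x₀·cosh − (ẋ₀/ω)·sinh
numerator   = 0.1680 − (0.0401)·2.271106 − (0.3265/2.9877)·2.039098 = -0.145907
denominator = 1 − 2.271106 = -1.271106
p = -0.145907 / -1.271106 = 0.1148

p = 0.1148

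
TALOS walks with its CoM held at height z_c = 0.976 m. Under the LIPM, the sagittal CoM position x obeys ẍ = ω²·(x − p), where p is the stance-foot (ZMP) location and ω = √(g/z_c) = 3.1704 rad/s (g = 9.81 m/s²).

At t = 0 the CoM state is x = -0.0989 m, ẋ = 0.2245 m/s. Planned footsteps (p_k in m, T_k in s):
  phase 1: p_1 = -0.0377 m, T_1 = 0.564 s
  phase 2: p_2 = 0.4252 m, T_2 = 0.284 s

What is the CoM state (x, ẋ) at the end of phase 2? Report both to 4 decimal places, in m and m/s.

phase 1: p=-0.0377, T=0.564, ωT=1.788106, cosh=3.072697, sinh=2.905420; start (x,ẋ)=(-0.098900, 0.224500) → end (x,ẋ)=(-0.020013, 0.126086)
phase 2: p=0.4252, T=0.284, ωT=0.900394, cosh=1.433491, sinh=1.027081; start (x,ẋ)=(-0.020013, 0.126086) → end (x,ẋ)=(-0.172161, -1.268983)

x = -0.1722, ẋ = -1.2690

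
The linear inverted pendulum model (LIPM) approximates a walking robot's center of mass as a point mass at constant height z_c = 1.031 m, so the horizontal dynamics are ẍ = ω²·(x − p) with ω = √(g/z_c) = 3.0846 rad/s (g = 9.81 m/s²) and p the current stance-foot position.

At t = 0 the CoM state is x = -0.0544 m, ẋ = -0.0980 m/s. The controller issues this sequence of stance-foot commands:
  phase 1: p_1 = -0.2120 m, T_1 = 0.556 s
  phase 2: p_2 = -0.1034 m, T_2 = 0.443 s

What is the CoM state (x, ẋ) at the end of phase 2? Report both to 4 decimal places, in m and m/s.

x = 1.0452, ẋ = 3.6015

phase 1: p=-0.2120, T=0.556, ωT=1.715038, cosh=2.868421, sinh=2.688464; start (x,ẋ)=(-0.054400, -0.098000) → end (x,ẋ)=(0.154649, 1.025846)
phase 2: p=-0.1034, T=0.443, ωT=1.366478, cosh=2.088259, sinh=1.833255; start (x,ẋ)=(0.154649, 1.025846) → end (x,ẋ)=(1.045158, 3.601460)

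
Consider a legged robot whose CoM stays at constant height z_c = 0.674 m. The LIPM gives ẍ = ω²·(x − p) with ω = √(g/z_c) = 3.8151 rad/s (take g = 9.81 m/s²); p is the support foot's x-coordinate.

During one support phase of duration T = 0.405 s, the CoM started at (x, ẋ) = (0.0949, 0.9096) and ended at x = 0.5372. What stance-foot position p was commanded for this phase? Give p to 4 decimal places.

ωT = 3.8151·0.405 = 1.545116; cosh(ωT) = 2.450900, sinh(ωT) = 2.237613
x(T) = p + (x₀−p)·cosh(ωT) + (ẋ₀/ω)·sinh(ωT) ⇒ p·(1 − cosh) = x(T) − x₀·cosh − (ẋ₀/ω)·sinh
numerator   = 0.5372 − (0.0949)·2.450900 − (0.9096/3.8151)·2.237613 = -0.228884
denominator = 1 − 2.450900 = -1.450900
p = -0.228884 / -1.450900 = 0.1578

p = 0.1578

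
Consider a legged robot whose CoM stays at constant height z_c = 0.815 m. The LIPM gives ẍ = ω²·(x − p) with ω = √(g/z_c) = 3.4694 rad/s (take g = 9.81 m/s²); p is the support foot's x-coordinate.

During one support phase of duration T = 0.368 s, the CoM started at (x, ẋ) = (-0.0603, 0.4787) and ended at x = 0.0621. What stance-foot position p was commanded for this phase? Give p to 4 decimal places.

p = 0.0531

ωT = 3.4694·0.368 = 1.276739; cosh(ωT) = 1.931938, sinh(ωT) = 1.652993
x(T) = p + (x₀−p)·cosh(ωT) + (ẋ₀/ω)·sinh(ωT) ⇒ p·(1 − cosh) = x(T) − x₀·cosh − (ẋ₀/ω)·sinh
numerator   = 0.0621 − (-0.0603)·1.931938 − (0.4787/3.4694)·1.652993 = -0.049480
denominator = 1 − 1.931938 = -0.931938
p = -0.049480 / -0.931938 = 0.0531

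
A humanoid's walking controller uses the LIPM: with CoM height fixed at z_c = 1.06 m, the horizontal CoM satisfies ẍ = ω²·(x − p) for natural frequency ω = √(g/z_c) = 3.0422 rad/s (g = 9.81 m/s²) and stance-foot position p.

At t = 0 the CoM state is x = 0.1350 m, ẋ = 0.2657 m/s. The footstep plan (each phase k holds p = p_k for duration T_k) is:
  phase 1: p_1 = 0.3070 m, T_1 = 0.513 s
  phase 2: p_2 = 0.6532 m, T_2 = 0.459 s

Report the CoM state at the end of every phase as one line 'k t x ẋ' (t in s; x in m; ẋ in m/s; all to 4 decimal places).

phase 1: p=0.3070, T=0.513, ωT=1.560649, cosh=2.485954, sinh=2.275954; start (x,ẋ)=(0.135000, 0.265700) → end (x,ẋ)=(0.078193, -0.530394)
phase 2: p=0.6532, T=0.459, ωT=1.396370, cosh=2.144000, sinh=1.896506; start (x,ẋ)=(0.078193, -0.530394) → end (x,ẋ)=(-0.910261, -4.454694)

1 0.5130 0.0782 -0.5304
2 0.9720 -0.9103 -4.4547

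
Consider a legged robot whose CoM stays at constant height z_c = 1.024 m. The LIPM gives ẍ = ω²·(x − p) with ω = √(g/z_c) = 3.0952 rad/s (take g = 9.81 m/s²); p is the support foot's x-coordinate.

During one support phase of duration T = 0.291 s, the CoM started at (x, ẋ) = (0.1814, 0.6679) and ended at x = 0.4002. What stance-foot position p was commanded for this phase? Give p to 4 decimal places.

ωT = 3.0952·0.291 = 0.900703; cosh(ωT) = 1.433809, sinh(ωT) = 1.027525
x(T) = p + (x₀−p)·cosh(ωT) + (ẋ₀/ω)·sinh(ωT) ⇒ p·(1 − cosh) = x(T) − x₀·cosh − (ẋ₀/ω)·sinh
numerator   = 0.4002 − (0.1814)·1.433809 − (0.6679/3.0952)·1.027525 = -0.081618
denominator = 1 − 1.433809 = -0.433809
p = -0.081618 / -0.433809 = 0.1881

p = 0.1881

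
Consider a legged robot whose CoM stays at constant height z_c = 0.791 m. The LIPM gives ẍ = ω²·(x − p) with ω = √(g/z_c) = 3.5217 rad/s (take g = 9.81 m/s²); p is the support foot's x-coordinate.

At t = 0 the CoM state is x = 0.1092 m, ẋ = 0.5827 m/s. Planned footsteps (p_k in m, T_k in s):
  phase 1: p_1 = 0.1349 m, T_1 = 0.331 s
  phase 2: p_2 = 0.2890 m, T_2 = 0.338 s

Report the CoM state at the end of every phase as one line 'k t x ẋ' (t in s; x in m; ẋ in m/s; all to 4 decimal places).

phase 1: p=0.1349, T=0.331, ωT=1.165683, cosh=1.759911, sinh=1.448201; start (x,ẋ)=(0.109200, 0.582700) → end (x,ẋ)=(0.329289, 0.894427)
phase 2: p=0.2890, T=0.338, ωT=1.190335, cosh=1.796150, sinh=1.492031; start (x,ẋ)=(0.329289, 0.894427) → end (x,ẋ)=(0.740306, 1.818225)

1 0.3310 0.3293 0.8944
2 0.6690 0.7403 1.8182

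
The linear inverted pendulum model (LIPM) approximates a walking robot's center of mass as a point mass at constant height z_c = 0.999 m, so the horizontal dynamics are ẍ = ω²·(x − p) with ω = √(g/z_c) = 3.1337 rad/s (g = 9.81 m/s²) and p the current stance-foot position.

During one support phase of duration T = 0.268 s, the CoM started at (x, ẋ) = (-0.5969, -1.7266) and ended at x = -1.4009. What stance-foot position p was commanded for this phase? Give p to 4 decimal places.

p = 0.1652

ωT = 3.1337·0.268 = 0.839832; cosh(ωT) = 1.373880, sinh(ωT) = 0.942097
x(T) = p + (x₀−p)·cosh(ωT) + (ẋ₀/ω)·sinh(ωT) ⇒ p·(1 − cosh) = x(T) − x₀·cosh − (ẋ₀/ω)·sinh
numerator   = -1.4009 − (-0.5969)·1.373880 − (-1.7266/3.1337)·0.942097 = -0.061756
denominator = 1 − 1.373880 = -0.373880
p = -0.061756 / -0.373880 = 0.1652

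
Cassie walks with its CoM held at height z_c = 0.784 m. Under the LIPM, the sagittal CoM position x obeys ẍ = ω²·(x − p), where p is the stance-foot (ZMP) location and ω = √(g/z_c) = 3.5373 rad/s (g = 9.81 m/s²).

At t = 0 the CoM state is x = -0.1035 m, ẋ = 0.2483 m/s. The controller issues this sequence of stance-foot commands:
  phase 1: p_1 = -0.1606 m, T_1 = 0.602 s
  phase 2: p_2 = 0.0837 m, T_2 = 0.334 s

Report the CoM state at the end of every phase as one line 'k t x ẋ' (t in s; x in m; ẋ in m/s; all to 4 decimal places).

phase 1: p=-0.1606, T=0.602, ωT=2.129455, cosh=4.264590, sinh=4.145688; start (x,ẋ)=(-0.103500, 0.248300) → end (x,ẋ)=(0.373914, 1.896243)
phase 2: p=0.0837, T=0.334, ωT=1.181458, cosh=1.782977, sinh=1.476146; start (x,ẋ)=(0.373914, 1.896243) → end (x,ẋ)=(1.392463, 4.896330)

1 0.6020 0.3739 1.8962
2 0.9360 1.3925 4.8963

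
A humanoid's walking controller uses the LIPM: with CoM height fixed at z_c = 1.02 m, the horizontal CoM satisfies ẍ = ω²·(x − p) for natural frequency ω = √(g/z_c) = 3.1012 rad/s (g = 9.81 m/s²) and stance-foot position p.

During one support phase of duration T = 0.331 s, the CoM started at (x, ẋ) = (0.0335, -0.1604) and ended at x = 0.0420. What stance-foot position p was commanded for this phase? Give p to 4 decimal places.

p = -0.0908

ωT = 3.1012·0.331 = 1.026497; cosh(ωT) = 1.574766, sinh(ωT) = 1.216506
x(T) = p + (x₀−p)·cosh(ωT) + (ẋ₀/ω)·sinh(ωT) ⇒ p·(1 − cosh) = x(T) − x₀·cosh − (ẋ₀/ω)·sinh
numerator   = 0.0420 − (0.0335)·1.574766 − (-0.1604/3.1012)·1.216506 = 0.052165
denominator = 1 − 1.574766 = -0.574766
p = 0.052165 / -0.574766 = -0.0908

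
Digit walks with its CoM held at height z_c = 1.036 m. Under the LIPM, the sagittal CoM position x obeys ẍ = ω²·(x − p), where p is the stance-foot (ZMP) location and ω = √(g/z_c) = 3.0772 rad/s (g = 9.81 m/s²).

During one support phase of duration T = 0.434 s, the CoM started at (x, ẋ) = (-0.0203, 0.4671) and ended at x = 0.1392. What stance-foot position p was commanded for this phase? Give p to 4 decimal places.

p = 0.0854

ωT = 3.0772·0.434 = 1.335505; cosh(ωT) = 2.032470, sinh(ωT) = 1.769445
x(T) = p + (x₀−p)·cosh(ωT) + (ẋ₀/ω)·sinh(ωT) ⇒ p·(1 − cosh) = x(T) − x₀·cosh − (ẋ₀/ω)·sinh
numerator   = 0.1392 − (-0.0203)·2.032470 − (0.4671/3.0772)·1.769445 = -0.088132
denominator = 1 − 2.032470 = -1.032470
p = -0.088132 / -1.032470 = 0.0854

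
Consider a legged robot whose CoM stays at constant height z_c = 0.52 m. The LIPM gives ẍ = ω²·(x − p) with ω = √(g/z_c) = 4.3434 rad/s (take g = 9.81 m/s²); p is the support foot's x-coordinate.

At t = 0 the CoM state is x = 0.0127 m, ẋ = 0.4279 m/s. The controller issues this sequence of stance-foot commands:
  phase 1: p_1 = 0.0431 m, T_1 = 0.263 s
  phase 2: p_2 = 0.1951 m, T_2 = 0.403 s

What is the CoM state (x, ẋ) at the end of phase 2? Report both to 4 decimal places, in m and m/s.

phase 1: p=0.0431, T=0.263, ωT=1.142314, cosh=1.726546, sinh=1.407466; start (x,ẋ)=(0.012700, 0.427900) → end (x,ẋ)=(0.129273, 0.552948)
phase 2: p=0.1951, T=0.403, ωT=1.750390, cosh=2.965277, sinh=2.791571; start (x,ẋ)=(0.129273, 0.552948) → end (x,ẋ)=(0.355292, 0.841495)

x = 0.3553, ẋ = 0.8415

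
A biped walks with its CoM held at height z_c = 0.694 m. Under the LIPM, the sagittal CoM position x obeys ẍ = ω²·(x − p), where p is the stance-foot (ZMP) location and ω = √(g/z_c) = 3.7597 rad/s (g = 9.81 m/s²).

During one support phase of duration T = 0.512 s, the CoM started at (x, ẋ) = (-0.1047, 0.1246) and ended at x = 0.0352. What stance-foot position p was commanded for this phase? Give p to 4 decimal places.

p = -0.1162

ωT = 3.7597·0.512 = 1.924966; cosh(ωT) = 3.500399, sinh(ωT) = 3.354519
x(T) = p + (x₀−p)·cosh(ωT) + (ẋ₀/ω)·sinh(ωT) ⇒ p·(1 − cosh) = x(T) − x₀·cosh − (ẋ₀/ω)·sinh
numerator   = 0.0352 − (-0.1047)·3.500399 − (0.1246/3.7597)·3.354519 = 0.290520
denominator = 1 − 3.500399 = -2.500399
p = 0.290520 / -2.500399 = -0.1162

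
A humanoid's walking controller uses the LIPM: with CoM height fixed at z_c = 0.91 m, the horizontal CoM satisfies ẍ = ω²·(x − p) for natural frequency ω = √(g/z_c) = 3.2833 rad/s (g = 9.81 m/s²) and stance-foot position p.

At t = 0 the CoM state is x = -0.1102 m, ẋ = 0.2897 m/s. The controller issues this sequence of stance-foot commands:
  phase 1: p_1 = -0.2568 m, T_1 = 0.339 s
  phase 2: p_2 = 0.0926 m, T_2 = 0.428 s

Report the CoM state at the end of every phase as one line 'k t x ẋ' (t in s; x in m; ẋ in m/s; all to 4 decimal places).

1 0.3390 0.1102 1.1419
2 0.7670 0.7968 2.5779

phase 1: p=-0.2568, T=0.339, ωT=1.113039, cosh=1.686076, sinh=1.357517; start (x,ẋ)=(-0.110200, 0.289700) → end (x,ẋ)=(0.110158, 1.141872)
phase 2: p=0.0926, T=0.428, ωT=1.405252, cosh=2.160930, sinh=1.915625; start (x,ẋ)=(0.110158, 1.141872) → end (x,ẋ)=(0.796762, 2.577941)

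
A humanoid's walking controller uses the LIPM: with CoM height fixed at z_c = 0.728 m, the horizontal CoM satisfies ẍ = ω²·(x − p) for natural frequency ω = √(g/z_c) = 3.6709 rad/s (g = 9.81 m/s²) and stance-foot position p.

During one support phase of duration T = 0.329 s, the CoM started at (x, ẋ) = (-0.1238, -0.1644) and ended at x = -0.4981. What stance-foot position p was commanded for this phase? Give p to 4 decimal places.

ωT = 3.6709·0.329 = 1.207726; cosh(ωT) = 1.822372, sinh(ωT) = 1.523496
x(T) = p + (x₀−p)·cosh(ωT) + (ẋ₀/ω)·sinh(ωT) ⇒ p·(1 − cosh) = x(T) − x₀·cosh − (ẋ₀/ω)·sinh
numerator   = -0.4981 − (-0.1238)·1.822372 − (-0.1644/3.6709)·1.523496 = -0.204261
denominator = 1 − 1.822372 = -0.822372
p = -0.204261 / -0.822372 = 0.2484

p = 0.2484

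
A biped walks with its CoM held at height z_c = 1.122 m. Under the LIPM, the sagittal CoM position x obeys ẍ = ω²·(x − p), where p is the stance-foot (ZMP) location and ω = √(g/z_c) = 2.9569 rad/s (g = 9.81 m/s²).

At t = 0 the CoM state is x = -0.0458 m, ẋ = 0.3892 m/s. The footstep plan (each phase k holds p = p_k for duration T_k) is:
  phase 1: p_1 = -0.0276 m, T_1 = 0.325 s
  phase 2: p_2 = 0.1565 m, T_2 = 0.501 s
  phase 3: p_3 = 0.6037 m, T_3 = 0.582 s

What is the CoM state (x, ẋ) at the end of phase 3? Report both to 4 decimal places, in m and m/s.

x = 0.6912, ẋ = 0.5243

phase 1: p=-0.0276, T=0.325, ωT=0.960993, cosh=1.498401, sinh=1.115888; start (x,ẋ)=(-0.045800, 0.389200) → end (x,ẋ)=(0.092007, 0.523126)
phase 2: p=0.1565, T=0.501, ωT=1.481407, cosh=2.313224, sinh=2.085906; start (x,ẋ)=(0.092007, 0.523126) → end (x,ẋ)=(0.376346, 0.812327)
phase 3: p=0.6037, T=0.582, ωT=1.720916, cosh=2.884274, sinh=2.705371; start (x,ẋ)=(0.376346, 0.812327) → end (x,ẋ)=(0.691175, 0.524250)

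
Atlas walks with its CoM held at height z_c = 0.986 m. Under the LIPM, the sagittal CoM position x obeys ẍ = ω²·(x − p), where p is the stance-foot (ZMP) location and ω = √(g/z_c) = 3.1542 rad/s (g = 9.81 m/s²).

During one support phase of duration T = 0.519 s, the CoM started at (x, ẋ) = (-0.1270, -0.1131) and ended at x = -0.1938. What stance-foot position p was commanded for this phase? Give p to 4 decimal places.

ωT = 3.1542·0.519 = 1.637030; cosh(ωT) = 2.667219, sinh(ωT) = 2.472662
x(T) = p + (x₀−p)·cosh(ωT) + (ẋ₀/ω)·sinh(ωT) ⇒ p·(1 − cosh) = x(T) − x₀·cosh − (ẋ₀/ω)·sinh
numerator   = -0.1938 − (-0.1270)·2.667219 − (-0.1131/3.1542)·2.472662 = 0.233599
denominator = 1 − 2.667219 = -1.667219
p = 0.233599 / -1.667219 = -0.1401

p = -0.1401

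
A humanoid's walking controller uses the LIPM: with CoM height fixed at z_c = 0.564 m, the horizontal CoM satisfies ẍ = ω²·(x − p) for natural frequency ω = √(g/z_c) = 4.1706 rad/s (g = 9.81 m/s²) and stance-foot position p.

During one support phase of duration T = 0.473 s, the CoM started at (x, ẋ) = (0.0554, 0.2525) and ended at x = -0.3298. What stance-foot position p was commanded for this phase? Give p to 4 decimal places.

ωT = 4.1706·0.473 = 1.972694; cosh(ωT) = 3.664550, sinh(ωT) = 3.525469
x(T) = p + (x₀−p)·cosh(ωT) + (ẋ₀/ω)·sinh(ωT) ⇒ p·(1 − cosh) = x(T) − x₀·cosh − (ẋ₀/ω)·sinh
numerator   = -0.3298 − (0.0554)·3.664550 − (0.2525/4.1706)·3.525469 = -0.746258
denominator = 1 − 3.664550 = -2.664550
p = -0.746258 / -2.664550 = 0.2801

p = 0.2801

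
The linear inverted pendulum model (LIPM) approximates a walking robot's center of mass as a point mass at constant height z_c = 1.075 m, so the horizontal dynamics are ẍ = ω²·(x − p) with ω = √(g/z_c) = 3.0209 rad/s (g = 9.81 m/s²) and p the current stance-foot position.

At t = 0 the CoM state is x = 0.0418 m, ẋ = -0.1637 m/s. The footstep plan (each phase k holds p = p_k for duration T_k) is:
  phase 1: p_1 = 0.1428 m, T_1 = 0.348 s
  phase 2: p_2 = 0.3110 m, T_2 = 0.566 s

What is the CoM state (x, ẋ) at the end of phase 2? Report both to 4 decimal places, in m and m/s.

x = -1.3979, ẋ = -5.0617

phase 1: p=0.1428, T=0.348, ωT=1.051273, cosh=1.605392, sinh=1.255900; start (x,ẋ)=(0.041800, -0.163700) → end (x,ẋ)=(-0.087401, -0.645991)
phase 2: p=0.3110, T=0.566, ωT=1.709829, cosh=2.854457, sinh=2.673561; start (x,ẋ)=(-0.087401, -0.645991) → end (x,ẋ)=(-1.397934, -5.061662)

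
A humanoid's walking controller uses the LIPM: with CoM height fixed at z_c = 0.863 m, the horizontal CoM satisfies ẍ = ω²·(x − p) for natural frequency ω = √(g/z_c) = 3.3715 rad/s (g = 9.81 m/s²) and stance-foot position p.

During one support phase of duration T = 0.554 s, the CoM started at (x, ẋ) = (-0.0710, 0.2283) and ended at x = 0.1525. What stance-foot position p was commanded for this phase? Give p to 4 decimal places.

ωT = 3.3715·0.554 = 1.867811; cosh(ωT) = 3.314285, sinh(ωT) = 3.159824
x(T) = p + (x₀−p)·cosh(ωT) + (ẋ₀/ω)·sinh(ωT) ⇒ p·(1 − cosh) = x(T) − x₀·cosh − (ẋ₀/ω)·sinh
numerator   = 0.1525 − (-0.0710)·3.314285 − (0.2283/3.3715)·3.159824 = 0.173848
denominator = 1 − 3.314285 = -2.314285
p = 0.173848 / -2.314285 = -0.0751

p = -0.0751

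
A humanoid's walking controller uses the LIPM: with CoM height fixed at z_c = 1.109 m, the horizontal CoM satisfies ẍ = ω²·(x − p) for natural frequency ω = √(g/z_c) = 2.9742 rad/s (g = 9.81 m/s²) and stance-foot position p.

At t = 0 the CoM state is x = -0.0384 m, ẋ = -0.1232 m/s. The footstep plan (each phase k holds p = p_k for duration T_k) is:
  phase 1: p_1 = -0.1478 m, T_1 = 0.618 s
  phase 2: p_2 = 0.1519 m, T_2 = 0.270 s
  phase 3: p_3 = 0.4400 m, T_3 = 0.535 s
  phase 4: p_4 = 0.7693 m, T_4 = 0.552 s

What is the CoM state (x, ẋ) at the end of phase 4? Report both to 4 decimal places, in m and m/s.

x = -0.1654, ẋ = -2.5422

phase 1: p=-0.1478, T=0.618, ωT=1.838056, cosh=3.221717, sinh=3.062590; start (x,ẋ)=(-0.038400, -0.123200) → end (x,ẋ)=(0.077794, 0.599582)
phase 2: p=0.1519, T=0.270, ωT=0.803034, cosh=1.340136, sinh=0.892168; start (x,ẋ)=(0.077794, 0.599582) → end (x,ẋ)=(0.232445, 0.606884)
phase 3: p=0.4400, T=0.535, ωT=1.591197, cosh=2.556652, sinh=2.352970; start (x,ẋ)=(0.232445, 0.606884) → end (x,ẋ)=(0.389475, 0.099076)
phase 4: p=0.7693, T=0.552, ωT=1.641758, cosh=2.678941, sinh=2.485302; start (x,ẋ)=(0.389475, 0.099076) → end (x,ẋ)=(-0.165438, -2.542164)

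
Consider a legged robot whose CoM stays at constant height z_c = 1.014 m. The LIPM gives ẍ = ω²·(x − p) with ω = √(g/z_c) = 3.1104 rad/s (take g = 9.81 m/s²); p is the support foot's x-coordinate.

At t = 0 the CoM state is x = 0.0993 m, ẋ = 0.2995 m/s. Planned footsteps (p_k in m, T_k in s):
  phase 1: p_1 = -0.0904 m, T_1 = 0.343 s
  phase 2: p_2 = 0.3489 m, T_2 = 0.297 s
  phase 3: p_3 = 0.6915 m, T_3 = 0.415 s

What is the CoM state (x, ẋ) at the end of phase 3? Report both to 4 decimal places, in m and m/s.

phase 1: p=-0.0904, T=0.343, ωT=1.066867, cosh=1.625173, sinh=1.281088; start (x,ẋ)=(0.099300, 0.299500) → end (x,ẋ)=(0.341251, 1.242636)
phase 2: p=0.3489, T=0.297, ωT=0.923789, cosh=1.457914, sinh=1.060902; start (x,ẋ)=(0.341251, 1.242636) → end (x,ẋ)=(0.761589, 1.786416)
phase 3: p=0.6915, T=0.415, ωT=1.290816, cosh=1.955399, sinh=1.680353; start (x,ẋ)=(0.761589, 1.786416) → end (x,ẋ)=(1.793640, 3.859483)

x = 1.7936, ẋ = 3.8595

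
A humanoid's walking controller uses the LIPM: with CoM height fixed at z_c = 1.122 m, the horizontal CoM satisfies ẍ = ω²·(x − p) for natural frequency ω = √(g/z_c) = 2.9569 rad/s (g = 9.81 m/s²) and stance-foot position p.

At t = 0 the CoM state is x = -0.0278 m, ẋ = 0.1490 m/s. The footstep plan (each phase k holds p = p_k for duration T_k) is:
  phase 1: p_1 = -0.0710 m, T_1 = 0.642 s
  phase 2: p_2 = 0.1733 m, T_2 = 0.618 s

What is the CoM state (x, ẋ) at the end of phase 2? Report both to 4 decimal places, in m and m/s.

phase 1: p=-0.0710, T=0.642, ωT=1.898330, cosh=3.412278, sinh=3.262459; start (x,ẋ)=(-0.027800, 0.149000) → end (x,ẋ)=(0.240808, 0.925170)
phase 2: p=0.1733, T=0.618, ωT=1.827364, cosh=3.189157, sinh=3.028320; start (x,ẋ)=(0.240808, 0.925170) → end (x,ẋ)=(1.336109, 3.555005)

x = 1.3361, ẋ = 3.5550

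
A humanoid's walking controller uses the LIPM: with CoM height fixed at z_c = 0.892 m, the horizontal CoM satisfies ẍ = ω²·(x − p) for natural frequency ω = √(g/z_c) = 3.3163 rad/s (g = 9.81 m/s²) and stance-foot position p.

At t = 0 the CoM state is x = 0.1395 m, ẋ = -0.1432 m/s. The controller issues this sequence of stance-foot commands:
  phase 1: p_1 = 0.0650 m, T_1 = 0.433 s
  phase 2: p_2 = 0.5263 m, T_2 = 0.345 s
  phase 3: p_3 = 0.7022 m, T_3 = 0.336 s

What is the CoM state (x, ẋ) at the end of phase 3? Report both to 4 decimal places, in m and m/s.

x = -1.1943, ẋ = -5.9477

phase 1: p=0.0650, T=0.433, ωT=1.435958, cosh=2.220779, sinh=1.982891; start (x,ẋ)=(0.139500, -0.143200) → end (x,ẋ)=(0.144825, 0.171886)
phase 2: p=0.5263, T=0.345, ωT=1.144123, cosh=1.729096, sinh=1.410593; start (x,ẋ)=(0.144825, 0.171886) → end (x,ẋ)=(-0.060194, -1.487310)
phase 3: p=0.7022, T=0.336, ωT=1.114277, cosh=1.687758, sinh=1.359606; start (x,ẋ)=(-0.060194, -1.487310) → end (x,ẋ)=(-1.194299, -5.947747)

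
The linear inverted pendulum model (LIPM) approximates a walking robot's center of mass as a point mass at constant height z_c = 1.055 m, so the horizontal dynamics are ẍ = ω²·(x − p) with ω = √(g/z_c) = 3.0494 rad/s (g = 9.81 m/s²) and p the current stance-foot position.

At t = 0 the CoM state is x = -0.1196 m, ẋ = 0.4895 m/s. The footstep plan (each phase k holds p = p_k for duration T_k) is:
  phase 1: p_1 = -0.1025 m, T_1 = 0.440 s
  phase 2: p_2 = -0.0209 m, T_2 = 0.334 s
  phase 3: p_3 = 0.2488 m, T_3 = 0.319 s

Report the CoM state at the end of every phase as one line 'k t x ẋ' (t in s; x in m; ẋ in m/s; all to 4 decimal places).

phase 1: p=-0.1025, T=0.440, ωT=1.341736, cosh=2.043535, sinh=1.782144; start (x,ẋ)=(-0.119600, 0.489500) → end (x,ẋ)=(0.148631, 0.907381)
phase 2: p=-0.0209, T=0.334, ωT=1.018500, cosh=1.565087, sinh=1.203950; start (x,ẋ)=(0.148631, 0.907381) → end (x,ẋ)=(0.602679, 2.042535)
phase 3: p=0.2488, T=0.319, ωT=0.972759, cosh=1.511635, sinh=1.133596; start (x,ẋ)=(0.602679, 2.042535) → end (x,ẋ)=(1.543037, 4.310853)

1 0.4400 0.1486 0.9074
2 0.7740 0.6027 2.0425
3 1.0930 1.5430 4.3109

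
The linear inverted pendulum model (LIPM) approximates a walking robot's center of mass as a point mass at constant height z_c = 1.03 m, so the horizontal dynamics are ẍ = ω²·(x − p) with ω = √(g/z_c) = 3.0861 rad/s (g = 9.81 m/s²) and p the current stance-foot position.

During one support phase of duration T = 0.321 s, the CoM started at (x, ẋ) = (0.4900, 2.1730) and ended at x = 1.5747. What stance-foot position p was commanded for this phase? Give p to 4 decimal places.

ωT = 3.0861·0.321 = 0.990638; cosh(ωT) = 1.532146, sinh(ωT) = 1.160806
x(T) = p + (x₀−p)·cosh(ωT) + (ẋ₀/ω)·sinh(ωT) ⇒ p·(1 − cosh) = x(T) − x₀·cosh − (ẋ₀/ω)·sinh
numerator   = 1.5747 − (0.4900)·1.532146 − (2.1730/3.0861)·1.160806 = 0.006596
denominator = 1 − 1.532146 = -0.532146
p = 0.006596 / -0.532146 = -0.0124

p = -0.0124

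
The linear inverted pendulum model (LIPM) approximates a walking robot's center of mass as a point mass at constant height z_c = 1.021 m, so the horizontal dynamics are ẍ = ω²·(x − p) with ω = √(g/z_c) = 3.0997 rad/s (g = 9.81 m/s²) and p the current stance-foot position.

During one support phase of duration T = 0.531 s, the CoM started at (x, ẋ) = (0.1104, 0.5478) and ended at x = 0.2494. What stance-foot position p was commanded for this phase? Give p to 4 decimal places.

p = 0.2893

ωT = 3.0997·0.531 = 1.645941; cosh(ωT) = 2.689359, sinh(ωT) = 2.496527
x(T) = p + (x₀−p)·cosh(ωT) + (ẋ₀/ω)·sinh(ωT) ⇒ p·(1 − cosh) = x(T) − x₀·cosh − (ẋ₀/ω)·sinh
numerator   = 0.2494 − (0.1104)·2.689359 − (0.5478/3.0997)·2.496527 = -0.488708
denominator = 1 − 2.689359 = -1.689359
p = -0.488708 / -1.689359 = 0.2893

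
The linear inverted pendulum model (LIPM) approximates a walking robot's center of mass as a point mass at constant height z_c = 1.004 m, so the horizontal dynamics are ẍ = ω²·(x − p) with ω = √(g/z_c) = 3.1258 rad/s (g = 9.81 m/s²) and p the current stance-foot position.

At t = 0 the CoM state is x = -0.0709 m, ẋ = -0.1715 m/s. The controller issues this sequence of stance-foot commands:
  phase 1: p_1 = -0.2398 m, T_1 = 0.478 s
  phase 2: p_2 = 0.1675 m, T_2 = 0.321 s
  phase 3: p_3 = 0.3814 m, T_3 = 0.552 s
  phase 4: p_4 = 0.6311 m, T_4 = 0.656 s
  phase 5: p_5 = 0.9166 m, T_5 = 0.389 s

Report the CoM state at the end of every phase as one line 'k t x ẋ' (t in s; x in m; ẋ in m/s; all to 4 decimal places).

phase 1: p=-0.2398, T=0.478, ωT=1.494132, cosh=2.339956, sinh=2.115513; start (x,ẋ)=(-0.070900, -0.171500) → end (x,ẋ)=(0.039349, 0.715578)
phase 2: p=0.1675, T=0.321, ωT=1.003382, cosh=1.547064, sinh=1.180426; start (x,ẋ)=(0.039349, 0.715578) → end (x,ẋ)=(0.239473, 0.634195)
phase 3: p=0.3814, T=0.552, ωT=1.725442, cosh=2.896547, sinh=2.718453; start (x,ẋ)=(0.239473, 0.634195) → end (x,ẋ)=(0.521849, 0.630973)
phase 4: p=0.6311, T=0.656, ωT=2.050525, cosh=3.950323, sinh=3.821656; start (x,ẋ)=(0.521849, 0.630973) → end (x,ẋ)=(0.970963, 1.187469)
phase 5: p=0.9166, T=0.389, ωT=1.215936, cosh=1.834942, sinh=1.538509; start (x,ẋ)=(0.970963, 1.187469) → end (x,ẋ)=(1.600822, 2.440373)

1 0.4780 0.0393 0.7156
2 0.7990 0.2395 0.6342
3 1.3510 0.5218 0.6310
4 2.0070 0.9710 1.1875
5 2.3960 1.6008 2.4404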